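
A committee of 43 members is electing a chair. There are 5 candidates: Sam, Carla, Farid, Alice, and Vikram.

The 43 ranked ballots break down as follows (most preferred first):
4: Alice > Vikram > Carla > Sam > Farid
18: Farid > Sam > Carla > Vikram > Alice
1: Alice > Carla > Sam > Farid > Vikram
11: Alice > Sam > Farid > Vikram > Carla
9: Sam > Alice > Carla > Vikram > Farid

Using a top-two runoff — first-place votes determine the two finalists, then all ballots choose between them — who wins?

Round 1 first-place votes: Sam 9, Carla 0, Farid 18, Alice 16, Vikram 0. Farid and Alice advance.
Runoff: Farid is ranked above Alice on 18 ballots, Alice above Farid on 25.

Alice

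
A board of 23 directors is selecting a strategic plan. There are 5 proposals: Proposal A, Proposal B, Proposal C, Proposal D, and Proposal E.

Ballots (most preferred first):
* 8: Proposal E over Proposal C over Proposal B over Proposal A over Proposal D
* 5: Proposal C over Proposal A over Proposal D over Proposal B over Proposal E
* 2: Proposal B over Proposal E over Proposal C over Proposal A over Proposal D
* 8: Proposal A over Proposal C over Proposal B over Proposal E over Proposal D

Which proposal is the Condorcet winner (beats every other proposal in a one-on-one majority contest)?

Proposal C

Proposal C vs Proposal A: 15–8
Proposal C vs Proposal B: 21–2
Proposal C vs Proposal D: 23–0
Proposal C vs Proposal E: 13–10
Proposal C beats every other proposal.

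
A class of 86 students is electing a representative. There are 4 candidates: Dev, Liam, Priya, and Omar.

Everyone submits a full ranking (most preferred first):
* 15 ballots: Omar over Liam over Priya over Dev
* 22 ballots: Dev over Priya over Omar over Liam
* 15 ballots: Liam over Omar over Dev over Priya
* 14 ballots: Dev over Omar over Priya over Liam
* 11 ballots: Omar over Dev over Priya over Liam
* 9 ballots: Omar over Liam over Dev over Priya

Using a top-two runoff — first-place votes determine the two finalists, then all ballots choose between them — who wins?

Omar

Round 1 first-place votes: Dev 36, Liam 15, Priya 0, Omar 35. Dev and Omar advance.
Runoff: Dev is ranked above Omar on 36 ballots, Omar above Dev on 50.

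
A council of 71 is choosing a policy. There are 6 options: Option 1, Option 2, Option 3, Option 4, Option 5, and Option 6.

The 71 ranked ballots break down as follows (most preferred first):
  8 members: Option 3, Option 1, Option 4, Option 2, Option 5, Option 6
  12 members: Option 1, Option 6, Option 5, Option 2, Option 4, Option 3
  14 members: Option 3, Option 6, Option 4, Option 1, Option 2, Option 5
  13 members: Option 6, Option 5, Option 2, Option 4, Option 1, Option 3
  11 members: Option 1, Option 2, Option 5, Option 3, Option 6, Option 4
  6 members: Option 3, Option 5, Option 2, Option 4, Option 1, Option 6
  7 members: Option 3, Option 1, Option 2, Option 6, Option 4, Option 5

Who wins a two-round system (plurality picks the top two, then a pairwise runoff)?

Round 1 first-place votes: Option 1 23, Option 2 0, Option 3 35, Option 4 0, Option 5 0, Option 6 13. Option 3 and Option 1 advance.
Runoff: Option 3 is ranked above Option 1 on 35 ballots, Option 1 above Option 3 on 36.

Option 1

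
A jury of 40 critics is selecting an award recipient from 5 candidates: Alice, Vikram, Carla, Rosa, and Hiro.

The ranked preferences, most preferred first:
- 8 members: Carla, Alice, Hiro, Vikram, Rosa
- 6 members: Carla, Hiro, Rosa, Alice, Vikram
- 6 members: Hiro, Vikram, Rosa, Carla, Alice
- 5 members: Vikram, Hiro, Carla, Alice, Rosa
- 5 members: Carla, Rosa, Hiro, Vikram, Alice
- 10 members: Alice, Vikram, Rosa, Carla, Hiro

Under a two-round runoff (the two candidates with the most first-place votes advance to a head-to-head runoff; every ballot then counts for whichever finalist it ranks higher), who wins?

Round 1 first-place votes: Alice 10, Vikram 5, Carla 19, Rosa 0, Hiro 6. Carla and Alice advance.
Runoff: Carla is ranked above Alice on 30 ballots, Alice above Carla on 10.

Carla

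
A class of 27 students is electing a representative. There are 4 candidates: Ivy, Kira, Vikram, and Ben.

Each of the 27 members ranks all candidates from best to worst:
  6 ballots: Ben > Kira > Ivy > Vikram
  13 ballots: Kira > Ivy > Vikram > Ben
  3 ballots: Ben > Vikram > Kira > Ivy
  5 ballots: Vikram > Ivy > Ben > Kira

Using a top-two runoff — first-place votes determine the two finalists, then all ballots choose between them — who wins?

Ben

Round 1 first-place votes: Ivy 0, Kira 13, Vikram 5, Ben 9. Kira and Ben advance.
Runoff: Kira is ranked above Ben on 13 ballots, Ben above Kira on 14.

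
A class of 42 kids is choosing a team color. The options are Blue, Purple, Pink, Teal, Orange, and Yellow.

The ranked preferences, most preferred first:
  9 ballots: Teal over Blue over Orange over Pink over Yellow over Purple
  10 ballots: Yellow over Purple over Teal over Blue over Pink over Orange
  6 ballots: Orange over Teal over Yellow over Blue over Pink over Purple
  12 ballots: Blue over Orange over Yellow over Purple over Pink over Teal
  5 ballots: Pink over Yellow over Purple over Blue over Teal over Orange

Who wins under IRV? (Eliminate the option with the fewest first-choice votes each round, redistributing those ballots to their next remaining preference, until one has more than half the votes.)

Round 1: Blue 12, Purple 0, Pink 5, Teal 9, Orange 6, Yellow 10. Purple eliminated.
Round 2: Blue 12, Pink 5, Teal 9, Orange 6, Yellow 10. Pink eliminated.
Round 3: Blue 12, Teal 9, Orange 6, Yellow 15. Orange eliminated.
Round 4: Blue 12, Teal 15, Yellow 15. Blue eliminated.
Round 5: Teal 15, Yellow 27. Yellow has a majority (≥22).

Yellow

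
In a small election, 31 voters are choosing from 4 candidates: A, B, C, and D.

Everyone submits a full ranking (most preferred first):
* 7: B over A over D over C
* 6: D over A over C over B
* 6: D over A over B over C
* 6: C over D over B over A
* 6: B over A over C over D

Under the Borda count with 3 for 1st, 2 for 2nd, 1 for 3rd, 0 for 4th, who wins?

A: 7×2 + 6×2 + 6×2 + 6×0 + 6×2 = 50
B: 7×3 + 6×0 + 6×1 + 6×1 + 6×3 = 51
C: 7×0 + 6×1 + 6×0 + 6×3 + 6×1 = 30
D: 7×1 + 6×3 + 6×3 + 6×2 + 6×0 = 55

D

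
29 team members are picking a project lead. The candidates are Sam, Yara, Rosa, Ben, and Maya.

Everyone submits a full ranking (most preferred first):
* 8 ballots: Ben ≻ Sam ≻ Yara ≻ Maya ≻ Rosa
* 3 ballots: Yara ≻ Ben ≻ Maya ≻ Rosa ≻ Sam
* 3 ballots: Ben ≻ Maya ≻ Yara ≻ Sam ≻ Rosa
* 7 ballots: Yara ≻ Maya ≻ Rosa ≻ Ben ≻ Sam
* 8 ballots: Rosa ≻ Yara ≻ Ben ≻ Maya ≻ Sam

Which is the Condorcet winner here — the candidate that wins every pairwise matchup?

Yara

Yara vs Sam: 21–8
Yara vs Rosa: 21–8
Yara vs Ben: 18–11
Yara vs Maya: 26–3
Yara beats every other candidate.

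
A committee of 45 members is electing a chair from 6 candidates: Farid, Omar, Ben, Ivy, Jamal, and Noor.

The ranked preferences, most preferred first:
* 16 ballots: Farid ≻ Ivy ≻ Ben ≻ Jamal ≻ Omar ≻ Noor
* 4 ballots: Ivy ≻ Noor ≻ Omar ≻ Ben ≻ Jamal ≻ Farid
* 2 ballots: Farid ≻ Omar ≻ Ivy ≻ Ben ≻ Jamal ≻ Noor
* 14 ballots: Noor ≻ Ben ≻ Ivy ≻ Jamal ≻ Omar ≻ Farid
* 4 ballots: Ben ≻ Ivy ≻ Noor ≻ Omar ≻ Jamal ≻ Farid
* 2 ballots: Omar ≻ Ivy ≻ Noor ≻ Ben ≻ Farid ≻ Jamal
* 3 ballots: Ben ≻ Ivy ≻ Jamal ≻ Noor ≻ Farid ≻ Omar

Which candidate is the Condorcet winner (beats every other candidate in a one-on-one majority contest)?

Ivy vs Farid: 27–18
Ivy vs Omar: 41–4
Ivy vs Ben: 24–21
Ivy vs Jamal: 45–0
Ivy vs Noor: 31–14
Ivy beats every other candidate.

Ivy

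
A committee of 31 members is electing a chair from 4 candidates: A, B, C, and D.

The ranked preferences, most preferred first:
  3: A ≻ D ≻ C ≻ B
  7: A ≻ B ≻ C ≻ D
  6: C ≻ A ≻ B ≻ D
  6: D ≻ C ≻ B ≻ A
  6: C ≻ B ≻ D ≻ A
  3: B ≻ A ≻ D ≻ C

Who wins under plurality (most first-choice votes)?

First-place votes: A 10, B 3, C 12, D 6.

C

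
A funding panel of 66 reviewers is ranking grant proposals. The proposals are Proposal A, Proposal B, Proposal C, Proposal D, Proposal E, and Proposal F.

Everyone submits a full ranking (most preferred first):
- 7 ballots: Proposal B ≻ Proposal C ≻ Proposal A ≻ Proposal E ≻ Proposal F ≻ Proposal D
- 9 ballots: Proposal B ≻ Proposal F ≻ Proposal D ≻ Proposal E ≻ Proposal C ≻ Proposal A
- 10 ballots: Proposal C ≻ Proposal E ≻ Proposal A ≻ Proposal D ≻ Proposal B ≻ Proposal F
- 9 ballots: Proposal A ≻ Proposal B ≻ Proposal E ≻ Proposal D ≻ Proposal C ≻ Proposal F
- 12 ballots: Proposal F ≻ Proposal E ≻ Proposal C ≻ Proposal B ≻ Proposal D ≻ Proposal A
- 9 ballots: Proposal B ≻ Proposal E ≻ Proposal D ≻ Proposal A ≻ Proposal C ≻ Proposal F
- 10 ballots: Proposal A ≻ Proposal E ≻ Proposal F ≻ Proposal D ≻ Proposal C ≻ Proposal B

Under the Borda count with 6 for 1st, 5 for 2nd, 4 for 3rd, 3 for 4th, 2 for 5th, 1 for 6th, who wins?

Proposal A: 7×4 + 9×1 + 10×4 + 9×6 + 12×1 + 9×3 + 10×6 = 230
Proposal B: 7×6 + 9×6 + 10×2 + 9×5 + 12×3 + 9×6 + 10×1 = 261
Proposal C: 7×5 + 9×2 + 10×6 + 9×2 + 12×4 + 9×2 + 10×2 = 217
Proposal D: 7×1 + 9×4 + 10×3 + 9×3 + 12×2 + 9×4 + 10×3 = 190
Proposal E: 7×3 + 9×3 + 10×5 + 9×4 + 12×5 + 9×5 + 10×5 = 289
Proposal F: 7×2 + 9×5 + 10×1 + 9×1 + 12×6 + 9×1 + 10×4 = 199

Proposal E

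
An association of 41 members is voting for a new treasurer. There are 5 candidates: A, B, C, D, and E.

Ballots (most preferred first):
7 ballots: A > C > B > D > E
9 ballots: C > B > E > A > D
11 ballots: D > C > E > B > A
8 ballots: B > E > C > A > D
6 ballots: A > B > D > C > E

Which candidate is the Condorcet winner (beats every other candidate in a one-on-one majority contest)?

C vs A: 28–13
C vs B: 27–14
C vs D: 24–17
C vs E: 33–8
C beats every other candidate.

C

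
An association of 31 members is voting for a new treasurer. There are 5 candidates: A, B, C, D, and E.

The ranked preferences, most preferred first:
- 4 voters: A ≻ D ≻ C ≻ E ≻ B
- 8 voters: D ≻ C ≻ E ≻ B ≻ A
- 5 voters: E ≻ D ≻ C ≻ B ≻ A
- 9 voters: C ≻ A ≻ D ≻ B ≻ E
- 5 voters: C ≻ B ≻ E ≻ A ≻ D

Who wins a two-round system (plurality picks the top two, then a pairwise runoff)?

D

Round 1 first-place votes: A 4, B 0, C 14, D 8, E 5. C and D advance.
Runoff: C is ranked above D on 14 ballots, D above C on 17.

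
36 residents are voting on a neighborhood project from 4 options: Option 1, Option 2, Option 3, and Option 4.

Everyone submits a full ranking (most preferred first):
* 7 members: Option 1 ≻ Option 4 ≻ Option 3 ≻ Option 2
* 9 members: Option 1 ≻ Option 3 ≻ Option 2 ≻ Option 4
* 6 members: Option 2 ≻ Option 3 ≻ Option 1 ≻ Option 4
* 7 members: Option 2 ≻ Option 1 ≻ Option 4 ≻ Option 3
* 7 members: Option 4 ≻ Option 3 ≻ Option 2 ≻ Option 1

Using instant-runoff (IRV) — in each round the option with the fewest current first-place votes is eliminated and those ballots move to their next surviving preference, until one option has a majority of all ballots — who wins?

Round 1: Option 1 16, Option 2 13, Option 3 0, Option 4 7. Option 3 eliminated.
Round 2: Option 1 16, Option 2 13, Option 4 7. Option 4 eliminated.
Round 3: Option 1 16, Option 2 20. Option 2 has a majority (≥19).

Option 2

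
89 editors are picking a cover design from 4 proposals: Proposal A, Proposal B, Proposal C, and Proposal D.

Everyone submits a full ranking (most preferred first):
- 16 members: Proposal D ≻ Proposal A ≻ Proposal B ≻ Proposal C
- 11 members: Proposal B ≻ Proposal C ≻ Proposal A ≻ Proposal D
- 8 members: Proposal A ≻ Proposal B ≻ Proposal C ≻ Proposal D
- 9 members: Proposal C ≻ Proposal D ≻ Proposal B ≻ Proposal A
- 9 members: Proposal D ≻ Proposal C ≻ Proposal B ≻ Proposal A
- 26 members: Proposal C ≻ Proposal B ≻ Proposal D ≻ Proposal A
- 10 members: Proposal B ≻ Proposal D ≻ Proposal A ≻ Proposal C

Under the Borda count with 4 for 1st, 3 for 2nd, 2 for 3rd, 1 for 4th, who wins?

Proposal B

Proposal A: 16×3 + 11×2 + 8×4 + 9×1 + 9×1 + 26×1 + 10×2 = 166
Proposal B: 16×2 + 11×4 + 8×3 + 9×2 + 9×2 + 26×3 + 10×4 = 254
Proposal C: 16×1 + 11×3 + 8×2 + 9×4 + 9×3 + 26×4 + 10×1 = 242
Proposal D: 16×4 + 11×1 + 8×1 + 9×3 + 9×4 + 26×2 + 10×3 = 228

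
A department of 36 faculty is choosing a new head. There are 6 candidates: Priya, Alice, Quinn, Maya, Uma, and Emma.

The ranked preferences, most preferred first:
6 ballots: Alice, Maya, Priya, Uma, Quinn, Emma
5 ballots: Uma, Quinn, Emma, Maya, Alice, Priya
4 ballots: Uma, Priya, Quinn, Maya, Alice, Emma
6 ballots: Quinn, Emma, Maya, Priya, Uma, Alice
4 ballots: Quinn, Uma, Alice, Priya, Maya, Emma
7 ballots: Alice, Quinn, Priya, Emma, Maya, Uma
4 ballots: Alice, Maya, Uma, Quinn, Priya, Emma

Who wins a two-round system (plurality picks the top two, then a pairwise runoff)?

Round 1 first-place votes: Priya 0, Alice 17, Quinn 10, Maya 0, Uma 9, Emma 0. Alice and Quinn advance.
Runoff: Alice is ranked above Quinn on 17 ballots, Quinn above Alice on 19.

Quinn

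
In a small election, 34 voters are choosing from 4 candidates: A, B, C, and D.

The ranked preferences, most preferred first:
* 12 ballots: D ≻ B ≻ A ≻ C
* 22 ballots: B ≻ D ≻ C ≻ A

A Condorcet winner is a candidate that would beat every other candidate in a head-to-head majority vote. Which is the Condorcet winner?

B

B vs A: 34–0
B vs C: 34–0
B vs D: 22–12
B beats every other candidate.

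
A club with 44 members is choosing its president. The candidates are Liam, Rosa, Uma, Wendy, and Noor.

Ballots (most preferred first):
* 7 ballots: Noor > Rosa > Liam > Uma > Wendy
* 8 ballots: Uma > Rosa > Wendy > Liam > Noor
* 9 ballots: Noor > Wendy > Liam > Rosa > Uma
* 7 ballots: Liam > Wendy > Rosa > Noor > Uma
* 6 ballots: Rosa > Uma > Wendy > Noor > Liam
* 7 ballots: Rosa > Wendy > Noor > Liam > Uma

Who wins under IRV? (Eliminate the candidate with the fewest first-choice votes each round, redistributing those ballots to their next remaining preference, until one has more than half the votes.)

Rosa

Round 1: Liam 7, Rosa 13, Uma 8, Wendy 0, Noor 16. Wendy eliminated.
Round 2: Liam 7, Rosa 13, Uma 8, Noor 16. Liam eliminated.
Round 3: Rosa 20, Uma 8, Noor 16. Uma eliminated.
Round 4: Rosa 28, Noor 16. Rosa has a majority (≥23).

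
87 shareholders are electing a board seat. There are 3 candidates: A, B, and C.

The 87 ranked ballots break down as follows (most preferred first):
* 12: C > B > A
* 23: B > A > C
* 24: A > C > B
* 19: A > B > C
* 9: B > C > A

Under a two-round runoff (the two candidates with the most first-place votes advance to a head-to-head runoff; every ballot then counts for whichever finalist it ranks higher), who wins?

B

Round 1 first-place votes: A 43, B 32, C 12. A and B advance.
Runoff: A is ranked above B on 43 ballots, B above A on 44.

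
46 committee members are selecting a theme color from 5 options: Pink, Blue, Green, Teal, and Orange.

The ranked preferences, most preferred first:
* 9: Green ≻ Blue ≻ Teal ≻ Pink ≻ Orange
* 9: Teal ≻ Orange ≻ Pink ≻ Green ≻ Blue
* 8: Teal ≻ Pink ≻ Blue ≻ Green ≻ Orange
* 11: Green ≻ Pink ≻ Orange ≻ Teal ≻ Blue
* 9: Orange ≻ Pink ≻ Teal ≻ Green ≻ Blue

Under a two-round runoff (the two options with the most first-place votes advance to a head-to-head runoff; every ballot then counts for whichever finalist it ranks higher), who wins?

Round 1 first-place votes: Pink 0, Blue 0, Green 20, Teal 17, Orange 9. Green and Teal advance.
Runoff: Green is ranked above Teal on 20 ballots, Teal above Green on 26.

Teal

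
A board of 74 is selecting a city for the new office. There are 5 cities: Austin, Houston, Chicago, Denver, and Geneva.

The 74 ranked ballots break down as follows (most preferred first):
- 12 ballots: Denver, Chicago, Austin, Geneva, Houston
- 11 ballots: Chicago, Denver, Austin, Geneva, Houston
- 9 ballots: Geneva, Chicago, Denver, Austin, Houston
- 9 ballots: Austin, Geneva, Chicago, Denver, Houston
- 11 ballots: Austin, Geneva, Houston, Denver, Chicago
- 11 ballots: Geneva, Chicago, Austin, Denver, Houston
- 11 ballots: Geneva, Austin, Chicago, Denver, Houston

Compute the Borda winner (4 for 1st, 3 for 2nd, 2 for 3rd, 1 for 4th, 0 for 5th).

Geneva

Austin: 12×2 + 11×2 + 9×1 + 9×4 + 11×4 + 11×2 + 11×3 = 190
Houston: 12×0 + 11×0 + 9×0 + 9×0 + 11×2 + 11×0 + 11×0 = 22
Chicago: 12×3 + 11×4 + 9×3 + 9×2 + 11×0 + 11×3 + 11×2 = 180
Denver: 12×4 + 11×3 + 9×2 + 9×1 + 11×1 + 11×1 + 11×1 = 141
Geneva: 12×1 + 11×1 + 9×4 + 9×3 + 11×3 + 11×4 + 11×4 = 207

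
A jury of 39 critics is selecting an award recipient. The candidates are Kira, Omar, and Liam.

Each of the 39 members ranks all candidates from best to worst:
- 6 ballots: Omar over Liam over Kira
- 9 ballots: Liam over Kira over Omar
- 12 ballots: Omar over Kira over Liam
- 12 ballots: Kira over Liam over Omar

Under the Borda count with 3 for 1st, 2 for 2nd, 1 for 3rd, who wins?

Kira

Kira: 6×1 + 9×2 + 12×2 + 12×3 = 84
Omar: 6×3 + 9×1 + 12×3 + 12×1 = 75
Liam: 6×2 + 9×3 + 12×1 + 12×2 = 75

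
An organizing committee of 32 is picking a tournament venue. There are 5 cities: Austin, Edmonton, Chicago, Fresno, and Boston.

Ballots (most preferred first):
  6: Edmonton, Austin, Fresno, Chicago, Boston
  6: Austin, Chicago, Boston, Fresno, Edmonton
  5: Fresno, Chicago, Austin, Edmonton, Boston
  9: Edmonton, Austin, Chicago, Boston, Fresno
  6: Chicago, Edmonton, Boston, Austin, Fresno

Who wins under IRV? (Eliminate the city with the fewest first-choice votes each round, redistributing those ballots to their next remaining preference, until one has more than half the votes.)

Round 1: Austin 6, Edmonton 15, Chicago 6, Fresno 5, Boston 0. Boston eliminated.
Round 2: Austin 6, Edmonton 15, Chicago 6, Fresno 5. Fresno eliminated.
Round 3: Austin 6, Edmonton 15, Chicago 11. Austin eliminated.
Round 4: Edmonton 15, Chicago 17. Chicago has a majority (≥17).

Chicago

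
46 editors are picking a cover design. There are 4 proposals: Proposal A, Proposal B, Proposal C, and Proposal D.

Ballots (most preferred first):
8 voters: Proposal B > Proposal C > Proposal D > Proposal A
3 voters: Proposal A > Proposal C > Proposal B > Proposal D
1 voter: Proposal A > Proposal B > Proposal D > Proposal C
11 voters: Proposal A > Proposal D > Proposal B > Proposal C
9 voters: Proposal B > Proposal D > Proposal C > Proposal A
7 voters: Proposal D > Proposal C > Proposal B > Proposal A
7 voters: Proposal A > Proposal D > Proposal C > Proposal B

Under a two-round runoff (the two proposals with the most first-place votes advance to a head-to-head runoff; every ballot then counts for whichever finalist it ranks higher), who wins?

Round 1 first-place votes: Proposal A 22, Proposal B 17, Proposal C 0, Proposal D 7. Proposal A and Proposal B advance.
Runoff: Proposal A is ranked above Proposal B on 22 ballots, Proposal B above Proposal A on 24.

Proposal B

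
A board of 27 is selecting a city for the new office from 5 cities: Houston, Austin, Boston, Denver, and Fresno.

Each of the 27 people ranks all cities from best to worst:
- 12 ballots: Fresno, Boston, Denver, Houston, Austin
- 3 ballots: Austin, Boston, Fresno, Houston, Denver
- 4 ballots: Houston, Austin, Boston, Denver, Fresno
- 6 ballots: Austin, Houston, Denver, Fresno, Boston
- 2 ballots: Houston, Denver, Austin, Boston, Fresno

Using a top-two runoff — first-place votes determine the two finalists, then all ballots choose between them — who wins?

Round 1 first-place votes: Houston 6, Austin 9, Boston 0, Denver 0, Fresno 12. Fresno and Austin advance.
Runoff: Fresno is ranked above Austin on 12 ballots, Austin above Fresno on 15.

Austin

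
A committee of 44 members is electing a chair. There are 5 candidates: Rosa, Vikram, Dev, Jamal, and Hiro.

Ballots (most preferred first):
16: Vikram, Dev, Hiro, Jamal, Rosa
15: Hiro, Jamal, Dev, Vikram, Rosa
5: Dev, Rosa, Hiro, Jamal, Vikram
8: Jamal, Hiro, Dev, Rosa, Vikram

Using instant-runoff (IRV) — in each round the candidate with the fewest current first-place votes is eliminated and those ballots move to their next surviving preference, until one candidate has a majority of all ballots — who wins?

Hiro

Round 1: Rosa 0, Vikram 16, Dev 5, Jamal 8, Hiro 15. Rosa eliminated.
Round 2: Vikram 16, Dev 5, Jamal 8, Hiro 15. Dev eliminated.
Round 3: Vikram 16, Jamal 8, Hiro 20. Jamal eliminated.
Round 4: Vikram 16, Hiro 28. Hiro has a majority (≥23).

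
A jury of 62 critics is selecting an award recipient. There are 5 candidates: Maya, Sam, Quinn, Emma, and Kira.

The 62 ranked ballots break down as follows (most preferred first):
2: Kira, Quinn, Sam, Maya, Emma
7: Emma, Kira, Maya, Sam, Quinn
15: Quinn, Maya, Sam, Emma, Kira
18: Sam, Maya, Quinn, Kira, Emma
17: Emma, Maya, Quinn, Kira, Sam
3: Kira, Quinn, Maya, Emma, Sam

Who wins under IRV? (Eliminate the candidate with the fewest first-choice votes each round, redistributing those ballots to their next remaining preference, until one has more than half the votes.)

Quinn

Round 1: Maya 0, Sam 18, Quinn 15, Emma 24, Kira 5. Maya eliminated.
Round 2: Sam 18, Quinn 15, Emma 24, Kira 5. Kira eliminated.
Round 3: Sam 18, Quinn 20, Emma 24. Sam eliminated.
Round 4: Quinn 38, Emma 24. Quinn has a majority (≥32).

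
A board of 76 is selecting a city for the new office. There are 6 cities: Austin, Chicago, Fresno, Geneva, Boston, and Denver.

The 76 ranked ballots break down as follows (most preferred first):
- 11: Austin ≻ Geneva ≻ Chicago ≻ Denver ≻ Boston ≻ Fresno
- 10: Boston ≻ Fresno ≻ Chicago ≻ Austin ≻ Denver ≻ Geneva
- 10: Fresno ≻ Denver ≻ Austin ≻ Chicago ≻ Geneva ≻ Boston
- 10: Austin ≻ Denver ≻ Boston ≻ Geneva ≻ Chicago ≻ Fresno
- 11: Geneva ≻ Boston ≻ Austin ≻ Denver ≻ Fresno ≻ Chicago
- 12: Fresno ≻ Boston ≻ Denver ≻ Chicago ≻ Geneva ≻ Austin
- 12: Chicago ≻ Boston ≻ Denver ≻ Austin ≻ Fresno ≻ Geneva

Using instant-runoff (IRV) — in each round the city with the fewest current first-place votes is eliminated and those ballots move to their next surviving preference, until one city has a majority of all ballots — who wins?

Austin

Round 1: Austin 21, Chicago 12, Fresno 22, Geneva 11, Boston 10, Denver 0. Denver eliminated.
Round 2: Austin 21, Chicago 12, Fresno 22, Geneva 11, Boston 10. Boston eliminated.
Round 3: Austin 21, Chicago 12, Fresno 32, Geneva 11. Geneva eliminated.
Round 4: Austin 32, Chicago 12, Fresno 32. Chicago eliminated.
Round 5: Austin 44, Fresno 32. Austin has a majority (≥39).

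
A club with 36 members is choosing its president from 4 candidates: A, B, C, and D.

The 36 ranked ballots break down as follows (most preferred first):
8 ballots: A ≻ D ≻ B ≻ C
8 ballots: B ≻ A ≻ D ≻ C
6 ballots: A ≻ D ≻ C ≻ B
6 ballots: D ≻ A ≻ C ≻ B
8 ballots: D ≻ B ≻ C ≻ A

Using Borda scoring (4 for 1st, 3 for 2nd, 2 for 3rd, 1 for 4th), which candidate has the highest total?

D

A: 8×4 + 8×3 + 6×4 + 6×3 + 8×1 = 106
B: 8×2 + 8×4 + 6×1 + 6×1 + 8×3 = 84
C: 8×1 + 8×1 + 6×2 + 6×2 + 8×2 = 56
D: 8×3 + 8×2 + 6×3 + 6×4 + 8×4 = 114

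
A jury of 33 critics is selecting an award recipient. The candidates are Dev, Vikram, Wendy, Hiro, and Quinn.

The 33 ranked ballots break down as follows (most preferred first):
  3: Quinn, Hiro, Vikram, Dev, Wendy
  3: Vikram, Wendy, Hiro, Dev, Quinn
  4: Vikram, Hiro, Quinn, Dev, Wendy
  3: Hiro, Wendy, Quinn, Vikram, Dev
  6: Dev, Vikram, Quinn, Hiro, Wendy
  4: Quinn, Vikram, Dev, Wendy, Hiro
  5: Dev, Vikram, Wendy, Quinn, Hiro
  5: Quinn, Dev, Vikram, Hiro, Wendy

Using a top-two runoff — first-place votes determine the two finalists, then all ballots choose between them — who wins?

Round 1 first-place votes: Dev 11, Vikram 7, Wendy 0, Hiro 3, Quinn 12. Quinn and Dev advance.
Runoff: Quinn is ranked above Dev on 19 ballots, Dev above Quinn on 14.

Quinn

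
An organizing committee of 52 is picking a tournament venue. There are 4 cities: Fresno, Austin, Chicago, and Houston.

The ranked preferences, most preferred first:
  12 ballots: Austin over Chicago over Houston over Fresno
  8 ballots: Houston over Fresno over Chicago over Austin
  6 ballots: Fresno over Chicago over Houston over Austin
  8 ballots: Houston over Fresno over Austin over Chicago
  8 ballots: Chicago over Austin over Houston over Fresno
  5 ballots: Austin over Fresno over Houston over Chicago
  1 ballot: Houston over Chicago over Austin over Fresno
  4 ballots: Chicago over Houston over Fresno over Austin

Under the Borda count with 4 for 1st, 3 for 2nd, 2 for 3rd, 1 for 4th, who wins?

Houston

Fresno: 12×1 + 8×3 + 6×4 + 8×3 + 8×1 + 5×3 + 1×1 + 4×2 = 116
Austin: 12×4 + 8×1 + 6×1 + 8×2 + 8×3 + 5×4 + 1×2 + 4×1 = 128
Chicago: 12×3 + 8×2 + 6×3 + 8×1 + 8×4 + 5×1 + 1×3 + 4×4 = 134
Houston: 12×2 + 8×4 + 6×2 + 8×4 + 8×2 + 5×2 + 1×4 + 4×3 = 142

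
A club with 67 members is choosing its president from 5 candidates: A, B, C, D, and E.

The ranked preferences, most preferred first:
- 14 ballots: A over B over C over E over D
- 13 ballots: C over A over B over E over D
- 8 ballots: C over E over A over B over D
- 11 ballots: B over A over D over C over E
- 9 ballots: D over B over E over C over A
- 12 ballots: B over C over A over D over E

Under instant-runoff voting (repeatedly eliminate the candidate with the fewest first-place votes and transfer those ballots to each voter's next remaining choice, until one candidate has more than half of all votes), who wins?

B

Round 1: A 14, B 23, C 21, D 9, E 0. E eliminated.
Round 2: A 14, B 23, C 21, D 9. D eliminated.
Round 3: A 14, B 32, C 21. A eliminated.
Round 4: B 46, C 21. B has a majority (≥34).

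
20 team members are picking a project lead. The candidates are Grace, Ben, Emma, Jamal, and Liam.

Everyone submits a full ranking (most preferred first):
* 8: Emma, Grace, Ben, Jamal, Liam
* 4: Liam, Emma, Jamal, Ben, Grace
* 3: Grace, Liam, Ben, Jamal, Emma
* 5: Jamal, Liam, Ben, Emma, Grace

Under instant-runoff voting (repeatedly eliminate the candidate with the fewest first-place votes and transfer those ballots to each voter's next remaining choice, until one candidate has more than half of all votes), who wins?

Liam

Round 1: Grace 3, Ben 0, Emma 8, Jamal 5, Liam 4. Ben eliminated.
Round 2: Grace 3, Emma 8, Jamal 5, Liam 4. Grace eliminated.
Round 3: Emma 8, Jamal 5, Liam 7. Jamal eliminated.
Round 4: Emma 8, Liam 12. Liam has a majority (≥11).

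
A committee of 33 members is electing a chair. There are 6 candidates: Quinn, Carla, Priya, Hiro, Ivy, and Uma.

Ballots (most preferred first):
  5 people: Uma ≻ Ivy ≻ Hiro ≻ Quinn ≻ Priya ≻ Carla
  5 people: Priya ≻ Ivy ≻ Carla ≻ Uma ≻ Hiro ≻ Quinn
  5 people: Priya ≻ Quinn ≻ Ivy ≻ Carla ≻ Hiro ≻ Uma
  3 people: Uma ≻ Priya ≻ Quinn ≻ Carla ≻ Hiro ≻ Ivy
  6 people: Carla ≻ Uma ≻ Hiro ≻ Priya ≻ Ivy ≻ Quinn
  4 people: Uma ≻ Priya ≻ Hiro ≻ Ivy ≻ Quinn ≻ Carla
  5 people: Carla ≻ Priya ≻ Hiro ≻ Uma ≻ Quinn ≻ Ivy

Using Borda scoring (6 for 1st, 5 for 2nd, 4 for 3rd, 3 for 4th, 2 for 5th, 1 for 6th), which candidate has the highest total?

Priya

Quinn: 5×3 + 5×1 + 5×5 + 3×4 + 6×1 + 4×2 + 5×2 = 81
Carla: 5×1 + 5×4 + 5×3 + 3×3 + 6×6 + 4×1 + 5×6 = 119
Priya: 5×2 + 5×6 + 5×6 + 3×5 + 6×3 + 4×5 + 5×5 = 148
Hiro: 5×4 + 5×2 + 5×2 + 3×2 + 6×4 + 4×4 + 5×4 = 106
Ivy: 5×5 + 5×5 + 5×4 + 3×1 + 6×2 + 4×3 + 5×1 = 102
Uma: 5×6 + 5×3 + 5×1 + 3×6 + 6×5 + 4×6 + 5×3 = 137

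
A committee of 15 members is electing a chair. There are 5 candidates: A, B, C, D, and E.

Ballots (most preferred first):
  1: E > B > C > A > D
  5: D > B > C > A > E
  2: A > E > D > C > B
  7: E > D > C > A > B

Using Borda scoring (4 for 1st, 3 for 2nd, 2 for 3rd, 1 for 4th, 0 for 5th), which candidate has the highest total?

D

A: 1×1 + 5×1 + 2×4 + 7×1 = 21
B: 1×3 + 5×3 + 2×0 + 7×0 = 18
C: 1×2 + 5×2 + 2×1 + 7×2 = 28
D: 1×0 + 5×4 + 2×2 + 7×3 = 45
E: 1×4 + 5×0 + 2×3 + 7×4 = 38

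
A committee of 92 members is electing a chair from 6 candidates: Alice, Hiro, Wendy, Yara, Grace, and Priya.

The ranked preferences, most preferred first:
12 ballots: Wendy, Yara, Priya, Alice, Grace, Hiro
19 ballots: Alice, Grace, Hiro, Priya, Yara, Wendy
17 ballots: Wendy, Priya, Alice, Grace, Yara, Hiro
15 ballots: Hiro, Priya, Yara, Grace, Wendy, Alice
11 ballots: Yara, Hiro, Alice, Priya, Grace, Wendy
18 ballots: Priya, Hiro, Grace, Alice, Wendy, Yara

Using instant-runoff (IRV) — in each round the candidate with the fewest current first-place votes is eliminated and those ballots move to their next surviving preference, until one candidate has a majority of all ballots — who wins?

Round 1: Alice 19, Hiro 15, Wendy 29, Yara 11, Grace 0, Priya 18. Grace eliminated.
Round 2: Alice 19, Hiro 15, Wendy 29, Yara 11, Priya 18. Yara eliminated.
Round 3: Alice 19, Hiro 26, Wendy 29, Priya 18. Priya eliminated.
Round 4: Alice 19, Hiro 44, Wendy 29. Alice eliminated.
Round 5: Hiro 63, Wendy 29. Hiro has a majority (≥47).

Hiro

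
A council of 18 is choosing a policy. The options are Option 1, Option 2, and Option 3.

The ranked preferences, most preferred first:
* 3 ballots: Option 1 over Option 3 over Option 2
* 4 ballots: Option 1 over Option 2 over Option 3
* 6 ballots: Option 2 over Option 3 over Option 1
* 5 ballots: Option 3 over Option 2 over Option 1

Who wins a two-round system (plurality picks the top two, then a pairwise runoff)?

Option 2

Round 1 first-place votes: Option 1 7, Option 2 6, Option 3 5. Option 1 and Option 2 advance.
Runoff: Option 1 is ranked above Option 2 on 7 ballots, Option 2 above Option 1 on 11.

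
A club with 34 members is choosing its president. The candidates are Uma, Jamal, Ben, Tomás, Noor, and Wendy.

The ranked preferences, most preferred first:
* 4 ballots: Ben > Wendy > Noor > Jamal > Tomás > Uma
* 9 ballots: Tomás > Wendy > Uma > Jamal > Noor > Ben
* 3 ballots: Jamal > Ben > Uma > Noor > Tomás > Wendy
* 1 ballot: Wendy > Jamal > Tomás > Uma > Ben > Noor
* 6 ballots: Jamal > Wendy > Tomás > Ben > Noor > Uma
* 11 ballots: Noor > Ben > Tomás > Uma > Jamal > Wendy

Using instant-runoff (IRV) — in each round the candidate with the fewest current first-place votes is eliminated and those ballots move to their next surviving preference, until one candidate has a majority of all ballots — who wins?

Round 1: Uma 0, Jamal 9, Ben 4, Tomás 9, Noor 11, Wendy 1. Uma eliminated.
Round 2: Jamal 9, Ben 4, Tomás 9, Noor 11, Wendy 1. Wendy eliminated.
Round 3: Jamal 10, Ben 4, Tomás 9, Noor 11. Ben eliminated.
Round 4: Jamal 10, Tomás 9, Noor 15. Tomás eliminated.
Round 5: Jamal 19, Noor 15. Jamal has a majority (≥18).

Jamal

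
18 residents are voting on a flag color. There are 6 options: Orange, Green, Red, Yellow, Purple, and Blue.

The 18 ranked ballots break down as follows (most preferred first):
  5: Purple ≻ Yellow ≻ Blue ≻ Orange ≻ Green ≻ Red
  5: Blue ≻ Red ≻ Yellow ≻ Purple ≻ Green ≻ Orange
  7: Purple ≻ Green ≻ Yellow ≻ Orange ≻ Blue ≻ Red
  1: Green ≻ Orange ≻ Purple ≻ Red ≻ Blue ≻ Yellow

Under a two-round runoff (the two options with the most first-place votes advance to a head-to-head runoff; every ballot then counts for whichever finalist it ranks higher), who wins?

Round 1 first-place votes: Orange 0, Green 1, Red 0, Yellow 0, Purple 12, Blue 5. Purple and Blue advance.
Runoff: Purple is ranked above Blue on 13 ballots, Blue above Purple on 5.

Purple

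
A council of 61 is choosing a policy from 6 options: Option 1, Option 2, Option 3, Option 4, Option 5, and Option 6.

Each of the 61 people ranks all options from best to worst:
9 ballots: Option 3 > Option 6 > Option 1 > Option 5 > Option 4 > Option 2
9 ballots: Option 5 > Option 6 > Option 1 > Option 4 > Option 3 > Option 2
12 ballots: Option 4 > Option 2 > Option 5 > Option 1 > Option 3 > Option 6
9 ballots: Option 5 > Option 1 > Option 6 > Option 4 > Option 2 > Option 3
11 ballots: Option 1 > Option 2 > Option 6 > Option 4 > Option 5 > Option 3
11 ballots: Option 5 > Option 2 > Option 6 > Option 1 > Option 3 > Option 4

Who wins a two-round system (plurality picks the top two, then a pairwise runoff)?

Option 5

Round 1 first-place votes: Option 1 11, Option 2 0, Option 3 9, Option 4 12, Option 5 29, Option 6 0. Option 5 and Option 4 advance.
Runoff: Option 5 is ranked above Option 4 on 38 ballots, Option 4 above Option 5 on 23.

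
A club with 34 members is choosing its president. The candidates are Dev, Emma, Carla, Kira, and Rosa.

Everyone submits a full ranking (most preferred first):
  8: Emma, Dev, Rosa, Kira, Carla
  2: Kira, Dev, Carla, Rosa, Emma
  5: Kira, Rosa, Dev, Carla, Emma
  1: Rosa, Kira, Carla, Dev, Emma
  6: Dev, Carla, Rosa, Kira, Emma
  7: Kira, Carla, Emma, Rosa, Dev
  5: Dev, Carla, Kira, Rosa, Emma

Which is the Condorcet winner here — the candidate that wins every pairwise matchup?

Dev

Dev vs Emma: 19–15
Dev vs Carla: 26–8
Dev vs Kira: 19–15
Dev vs Rosa: 21–13
Dev beats every other candidate.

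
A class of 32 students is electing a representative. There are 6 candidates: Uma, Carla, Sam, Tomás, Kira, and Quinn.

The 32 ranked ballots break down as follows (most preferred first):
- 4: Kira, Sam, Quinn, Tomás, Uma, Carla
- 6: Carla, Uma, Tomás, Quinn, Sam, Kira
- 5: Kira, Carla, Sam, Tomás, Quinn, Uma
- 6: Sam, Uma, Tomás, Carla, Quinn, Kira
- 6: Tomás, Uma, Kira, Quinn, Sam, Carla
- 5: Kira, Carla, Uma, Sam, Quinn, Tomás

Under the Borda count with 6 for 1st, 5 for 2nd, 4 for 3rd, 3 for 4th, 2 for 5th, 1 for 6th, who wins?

Uma: 4×2 + 6×5 + 5×1 + 6×5 + 6×5 + 5×4 = 123
Carla: 4×1 + 6×6 + 5×5 + 6×3 + 6×1 + 5×5 = 114
Sam: 4×5 + 6×2 + 5×4 + 6×6 + 6×2 + 5×3 = 115
Tomás: 4×3 + 6×4 + 5×3 + 6×4 + 6×6 + 5×1 = 116
Kira: 4×6 + 6×1 + 5×6 + 6×1 + 6×4 + 5×6 = 120
Quinn: 4×4 + 6×3 + 5×2 + 6×2 + 6×3 + 5×2 = 84

Uma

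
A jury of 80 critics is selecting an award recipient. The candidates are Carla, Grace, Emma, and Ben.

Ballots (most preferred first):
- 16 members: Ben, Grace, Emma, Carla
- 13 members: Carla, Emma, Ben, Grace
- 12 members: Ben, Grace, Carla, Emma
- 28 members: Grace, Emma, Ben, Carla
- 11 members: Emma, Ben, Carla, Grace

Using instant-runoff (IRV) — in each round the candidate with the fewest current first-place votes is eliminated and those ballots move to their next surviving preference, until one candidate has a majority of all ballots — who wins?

Round 1: Carla 13, Grace 28, Emma 11, Ben 28. Emma eliminated.
Round 2: Carla 13, Grace 28, Ben 39. Carla eliminated.
Round 3: Grace 28, Ben 52. Ben has a majority (≥41).

Ben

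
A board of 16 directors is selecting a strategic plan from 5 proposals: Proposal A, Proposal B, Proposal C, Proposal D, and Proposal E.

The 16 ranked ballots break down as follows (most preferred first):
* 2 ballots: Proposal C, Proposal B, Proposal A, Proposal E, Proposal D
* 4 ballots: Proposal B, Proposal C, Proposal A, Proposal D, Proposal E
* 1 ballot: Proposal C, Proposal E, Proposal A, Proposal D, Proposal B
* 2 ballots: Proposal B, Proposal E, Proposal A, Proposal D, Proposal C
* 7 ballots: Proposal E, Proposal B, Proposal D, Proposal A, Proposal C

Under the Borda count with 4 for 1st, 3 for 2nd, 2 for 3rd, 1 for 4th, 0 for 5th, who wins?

Proposal B

Proposal A: 2×2 + 4×2 + 1×2 + 2×2 + 7×1 = 25
Proposal B: 2×3 + 4×4 + 1×0 + 2×4 + 7×3 = 51
Proposal C: 2×4 + 4×3 + 1×4 + 2×0 + 7×0 = 24
Proposal D: 2×0 + 4×1 + 1×1 + 2×1 + 7×2 = 21
Proposal E: 2×1 + 4×0 + 1×3 + 2×3 + 7×4 = 39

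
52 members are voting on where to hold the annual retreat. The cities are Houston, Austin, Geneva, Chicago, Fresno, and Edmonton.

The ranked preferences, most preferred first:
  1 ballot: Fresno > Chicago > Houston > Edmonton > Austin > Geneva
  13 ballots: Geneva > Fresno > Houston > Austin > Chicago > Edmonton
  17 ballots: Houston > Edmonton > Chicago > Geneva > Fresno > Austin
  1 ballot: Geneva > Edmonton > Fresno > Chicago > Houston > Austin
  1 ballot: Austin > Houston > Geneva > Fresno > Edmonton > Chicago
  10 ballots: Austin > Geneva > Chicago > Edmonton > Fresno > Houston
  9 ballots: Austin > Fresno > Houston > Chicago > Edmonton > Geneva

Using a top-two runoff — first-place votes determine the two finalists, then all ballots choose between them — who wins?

Round 1 first-place votes: Houston 17, Austin 20, Geneva 14, Chicago 0, Fresno 1, Edmonton 0. Austin and Houston advance.
Runoff: Austin is ranked above Houston on 20 ballots, Houston above Austin on 32.

Houston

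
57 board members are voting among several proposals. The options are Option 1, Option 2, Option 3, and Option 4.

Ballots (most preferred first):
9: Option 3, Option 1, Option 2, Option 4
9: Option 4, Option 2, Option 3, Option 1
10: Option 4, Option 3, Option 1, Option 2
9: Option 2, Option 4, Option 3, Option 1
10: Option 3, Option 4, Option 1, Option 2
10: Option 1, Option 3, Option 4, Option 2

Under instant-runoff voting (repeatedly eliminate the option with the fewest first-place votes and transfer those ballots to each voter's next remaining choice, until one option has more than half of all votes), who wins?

Option 3

Round 1: Option 1 10, Option 2 9, Option 3 19, Option 4 19. Option 2 eliminated.
Round 2: Option 1 10, Option 3 19, Option 4 28. Option 1 eliminated.
Round 3: Option 3 29, Option 4 28. Option 3 has a majority (≥29).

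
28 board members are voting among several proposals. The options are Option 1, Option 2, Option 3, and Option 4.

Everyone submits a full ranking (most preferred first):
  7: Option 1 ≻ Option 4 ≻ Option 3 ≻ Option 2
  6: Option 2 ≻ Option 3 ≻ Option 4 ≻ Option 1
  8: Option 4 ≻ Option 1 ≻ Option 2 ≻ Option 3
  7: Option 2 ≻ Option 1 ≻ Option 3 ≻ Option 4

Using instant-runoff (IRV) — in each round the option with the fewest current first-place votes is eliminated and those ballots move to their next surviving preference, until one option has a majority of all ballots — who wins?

Round 1: Option 1 7, Option 2 13, Option 3 0, Option 4 8. Option 3 eliminated.
Round 2: Option 1 7, Option 2 13, Option 4 8. Option 1 eliminated.
Round 3: Option 2 13, Option 4 15. Option 4 has a majority (≥15).

Option 4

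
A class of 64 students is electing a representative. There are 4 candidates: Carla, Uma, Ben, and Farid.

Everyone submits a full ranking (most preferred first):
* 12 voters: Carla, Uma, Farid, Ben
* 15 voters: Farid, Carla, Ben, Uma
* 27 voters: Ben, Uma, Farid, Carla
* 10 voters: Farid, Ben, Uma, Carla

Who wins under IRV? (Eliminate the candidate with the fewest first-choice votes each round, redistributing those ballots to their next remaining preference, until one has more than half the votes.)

Farid

Round 1: Carla 12, Uma 0, Ben 27, Farid 25. Uma eliminated.
Round 2: Carla 12, Ben 27, Farid 25. Carla eliminated.
Round 3: Ben 27, Farid 37. Farid has a majority (≥33).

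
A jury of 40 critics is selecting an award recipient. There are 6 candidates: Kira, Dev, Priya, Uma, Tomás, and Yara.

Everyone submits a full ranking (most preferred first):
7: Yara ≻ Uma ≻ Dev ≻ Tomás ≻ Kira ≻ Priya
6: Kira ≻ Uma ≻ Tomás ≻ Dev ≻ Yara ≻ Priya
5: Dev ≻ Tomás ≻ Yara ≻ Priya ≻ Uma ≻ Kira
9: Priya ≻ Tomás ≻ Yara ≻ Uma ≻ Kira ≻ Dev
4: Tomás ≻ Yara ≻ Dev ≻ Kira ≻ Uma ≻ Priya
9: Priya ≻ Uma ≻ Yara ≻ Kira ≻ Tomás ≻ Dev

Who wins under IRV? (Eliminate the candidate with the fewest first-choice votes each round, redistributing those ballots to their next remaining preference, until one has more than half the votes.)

Yara

Round 1: Kira 6, Dev 5, Priya 18, Uma 0, Tomás 4, Yara 7. Uma eliminated.
Round 2: Kira 6, Dev 5, Priya 18, Tomás 4, Yara 7. Tomás eliminated.
Round 3: Kira 6, Dev 5, Priya 18, Yara 11. Dev eliminated.
Round 4: Kira 6, Priya 18, Yara 16. Kira eliminated.
Round 5: Priya 18, Yara 22. Yara has a majority (≥21).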